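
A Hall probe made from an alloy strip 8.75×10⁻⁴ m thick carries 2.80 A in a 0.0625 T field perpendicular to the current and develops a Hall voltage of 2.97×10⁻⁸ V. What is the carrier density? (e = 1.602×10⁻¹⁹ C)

n ≈ 4.20×10²⁸ m⁻³

From V_H = IB/(n e t), n = IB/(V_H e t).
n = (2.80)(0.0625)/((2.97×10⁻⁸)(1.602×10⁻¹⁹)(8.75×10⁻⁴)) ≈ 4.20×10²⁸ m⁻³.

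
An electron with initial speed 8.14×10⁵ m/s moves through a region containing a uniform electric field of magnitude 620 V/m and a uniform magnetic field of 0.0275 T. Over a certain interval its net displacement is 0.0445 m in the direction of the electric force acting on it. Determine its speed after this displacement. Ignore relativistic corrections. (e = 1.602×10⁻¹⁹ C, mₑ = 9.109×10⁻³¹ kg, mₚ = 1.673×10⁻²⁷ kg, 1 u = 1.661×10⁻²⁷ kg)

B does no work; ΔKE = |q|E d.
½mv_f² = ½mv₀² + |q|Ed = ½(9.109×10⁻³¹)(8.14×10⁵)² + (1.602×10⁻¹⁹)(620)(0.0445) ≈ 3.018×10⁻¹⁹ J + 4.420×10⁻¹⁸ J ≈ 4.722×10⁻¹⁸ J.
v_f = √(2·4.722×10⁻¹⁸/9.109×10⁻³¹) ≈ 3.22×10⁶ m/s.

v_f ≈ 3.22×10⁶ m/s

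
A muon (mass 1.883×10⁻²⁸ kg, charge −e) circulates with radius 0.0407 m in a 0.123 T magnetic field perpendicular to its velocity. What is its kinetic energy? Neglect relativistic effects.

v = |q|Br/m, then KE = ½mv² = (qBr)²/(2m).
v = (1.602×10⁻¹⁹)(0.123)(0.0407)/1.883×10⁻²⁸ ≈ 4.259×10⁶ m/s.
KE = ½(1.883×10⁻²⁸)(4.259×10⁶)² ≈ 1.71×10⁻¹⁵ J = 1.07×10⁴ eV.

KE ≈ 1.07×10⁴ eV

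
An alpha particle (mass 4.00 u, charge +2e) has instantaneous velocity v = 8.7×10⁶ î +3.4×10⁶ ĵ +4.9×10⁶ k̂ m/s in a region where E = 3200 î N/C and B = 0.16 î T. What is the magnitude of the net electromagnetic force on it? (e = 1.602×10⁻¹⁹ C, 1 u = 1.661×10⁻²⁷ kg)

v×B = (0, 7.84×10⁵, -5.44×10⁵) N/C.
E + v×B = (3200, 7.84×10⁵, -5.44×10⁵) N/C.
F = q(E + v×B) = (3.204×10⁻¹⁹ C)·(3200, 7.84×10⁵, -5.44×10⁵) = (1.03×10⁻¹⁵, 2.51×10⁻¹³, -1.74×10⁻¹³) N.
|F| = 3.06×10⁻¹³ N.

|F| ≈ 3.06×10⁻¹³ N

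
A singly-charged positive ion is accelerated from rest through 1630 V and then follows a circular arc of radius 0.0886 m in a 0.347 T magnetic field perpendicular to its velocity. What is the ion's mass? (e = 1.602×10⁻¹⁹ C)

Combine |q|V = ½mv² and r = mv/(|q|B): eliminate v to get m = qB²r²/(2V).
m = (1.602×10⁻¹⁹)(0.347)²(0.0886)²/(2·1630) ≈ 4.64×10⁻²⁶ kg.

m ≈ 4.64×10⁻²⁶ kg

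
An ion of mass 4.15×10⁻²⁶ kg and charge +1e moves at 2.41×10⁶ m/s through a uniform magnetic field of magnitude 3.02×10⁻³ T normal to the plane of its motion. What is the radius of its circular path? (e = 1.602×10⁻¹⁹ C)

r ≈ 207 m

The magnetic force provides the centripetal force: |q|vB = mv²/r.
r = mv/(|q|B) = (4.15×10⁻²⁶)(2.41×10⁶)/((1.602×10⁻¹⁹)(3.02×10⁻³)) ≈ 207 m.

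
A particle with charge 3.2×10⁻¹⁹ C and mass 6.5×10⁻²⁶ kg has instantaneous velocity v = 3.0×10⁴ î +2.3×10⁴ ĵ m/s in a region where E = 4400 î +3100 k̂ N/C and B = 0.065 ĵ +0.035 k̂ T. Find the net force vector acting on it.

F ≈ (1.67×10⁻¹⁵, -3.36×10⁻¹⁶, 1.62×10⁻¹⁵) N

v×B = (805, -1050, 1950) N/C.
E + v×B = (5200, -1050, 5050) N/C.
F = q(E + v×B) = (3.2×10⁻¹⁹ C)·(5200, -1050, 5050) = (1.67×10⁻¹⁵, -3.36×10⁻¹⁶, 1.62×10⁻¹⁵) N.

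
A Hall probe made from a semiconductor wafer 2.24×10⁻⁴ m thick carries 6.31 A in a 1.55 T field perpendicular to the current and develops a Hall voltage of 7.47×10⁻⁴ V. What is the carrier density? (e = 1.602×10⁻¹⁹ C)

From V_H = IB/(n e t), n = IB/(V_H e t).
n = (6.31)(1.55)/((7.47×10⁻⁴)(1.602×10⁻¹⁹)(2.24×10⁻⁴)) ≈ 3.65×10²⁶ m⁻³.

n ≈ 3.65×10²⁶ m⁻³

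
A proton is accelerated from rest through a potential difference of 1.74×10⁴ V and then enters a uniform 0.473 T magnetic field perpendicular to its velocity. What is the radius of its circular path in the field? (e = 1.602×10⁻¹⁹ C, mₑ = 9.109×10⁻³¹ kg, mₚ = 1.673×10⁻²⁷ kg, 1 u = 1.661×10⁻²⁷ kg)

Acceleration: |q|V = ½mv² ⇒ v = √(2|q|V/m) = √(2·1.602×10⁻¹⁹·1.74×10⁴/1.673×10⁻²⁷) ≈ 1.825×10⁶ m/s.
In the field: r = mv/(|q|B) = (1.673×10⁻²⁷)(1.825×10⁶)/((1.602×10⁻¹⁹)(0.473)) ≈ 0.0403 m.

r ≈ 0.0403 m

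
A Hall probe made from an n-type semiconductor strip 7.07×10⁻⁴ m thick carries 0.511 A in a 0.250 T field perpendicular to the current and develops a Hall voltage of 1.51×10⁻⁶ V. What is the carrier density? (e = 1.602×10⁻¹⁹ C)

n ≈ 7.47×10²⁶ m⁻³

From V_H = IB/(n e t), n = IB/(V_H e t).
n = (0.511)(0.250)/((1.51×10⁻⁶)(1.602×10⁻¹⁹)(7.07×10⁻⁴)) ≈ 7.47×10²⁶ m⁻³.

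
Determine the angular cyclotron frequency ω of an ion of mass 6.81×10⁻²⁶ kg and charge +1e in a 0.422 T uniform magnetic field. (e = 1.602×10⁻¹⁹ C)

ω ≈ 9.93×10⁵ rad/s

ω = |q|B/m.
ω = (1.602×10⁻¹⁹)(0.422)/6.81×10⁻²⁶ ≈ 9.93×10⁵ rad/s.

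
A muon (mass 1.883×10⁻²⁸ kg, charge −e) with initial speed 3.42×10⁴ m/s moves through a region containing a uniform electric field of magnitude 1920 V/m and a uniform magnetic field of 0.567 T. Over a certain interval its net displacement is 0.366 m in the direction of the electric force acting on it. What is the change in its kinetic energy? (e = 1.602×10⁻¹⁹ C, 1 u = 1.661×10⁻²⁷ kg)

The magnetic force is always ⟂ v and does no work; only the electric force changes KE.
ΔKE = F_E · d = |q|E d = (1.602×10⁻¹⁹)(1920)(0.366) ≈ 1.13×10⁻¹⁶ J.

ΔKE ≈ 1.13×10⁻¹⁶ J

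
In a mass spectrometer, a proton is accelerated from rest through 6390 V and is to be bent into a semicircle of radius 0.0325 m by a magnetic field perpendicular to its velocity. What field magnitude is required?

B ≈ 0.355 T

v = √(2|q|V/m) = √(2·1.602×10⁻¹⁹·6390/1.673×10⁻²⁷) ≈ 1.106×10⁶ m/s.
B = mv/(|q|r) = (1.673×10⁻²⁷)(1.106×10⁶)/((1.602×10⁻¹⁹)(0.0325)) ≈ 0.355 T.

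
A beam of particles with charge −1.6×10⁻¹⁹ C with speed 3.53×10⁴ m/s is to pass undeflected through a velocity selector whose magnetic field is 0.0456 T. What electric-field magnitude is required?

For straight-line motion qE = qvB, so E = vB.
E = 3.53×10⁴ × 0.0456 = 1610 V/m.

E = 1610 V/m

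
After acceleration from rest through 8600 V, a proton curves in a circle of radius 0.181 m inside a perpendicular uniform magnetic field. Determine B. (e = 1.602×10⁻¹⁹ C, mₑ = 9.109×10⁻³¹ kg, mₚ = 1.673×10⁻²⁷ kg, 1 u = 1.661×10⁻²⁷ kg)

B ≈ 0.0740 T

v = √(2|q|V/m) = √(2·1.602×10⁻¹⁹·8600/1.673×10⁻²⁷) ≈ 1.283×10⁶ m/s.
B = mv/(|q|r) = (1.673×10⁻²⁷)(1.283×10⁶)/((1.602×10⁻¹⁹)(0.181)) ≈ 0.0740 T.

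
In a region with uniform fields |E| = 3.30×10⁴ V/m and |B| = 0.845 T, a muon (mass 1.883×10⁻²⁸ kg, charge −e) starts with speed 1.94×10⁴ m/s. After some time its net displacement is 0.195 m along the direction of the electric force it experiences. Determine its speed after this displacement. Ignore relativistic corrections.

B does no work; ΔKE = |q|E d.
½mv_f² = ½mv₀² + |q|Ed = ½(1.883×10⁻²⁸)(1.94×10⁴)² + (1.602×10⁻¹⁹)(3.30×10⁴)(0.195) ≈ 3.543×10⁻²⁰ J + 1.031×10⁻¹⁵ J ≈ 1.031×10⁻¹⁵ J.
v_f = √(2·1.031×10⁻¹⁵/1.883×10⁻²⁸) ≈ 3.31×10⁶ m/s.

v_f ≈ 3.31×10⁶ m/s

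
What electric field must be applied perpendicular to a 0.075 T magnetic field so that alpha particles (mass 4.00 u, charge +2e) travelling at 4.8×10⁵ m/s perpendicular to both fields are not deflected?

E = 3.6×10⁴ V/m

For straight-line motion qE = qvB, so E = vB.
E = 4.8×10⁵ × 0.075 = 3.6×10⁴ V/m.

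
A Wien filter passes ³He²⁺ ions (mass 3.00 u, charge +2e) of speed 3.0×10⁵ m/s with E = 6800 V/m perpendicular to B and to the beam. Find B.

Balance of forces in the selector: qE = qvB ⇒ B = E/v.
B = 6800/3.0×10⁵ = 0.023 T.

B = 0.023 T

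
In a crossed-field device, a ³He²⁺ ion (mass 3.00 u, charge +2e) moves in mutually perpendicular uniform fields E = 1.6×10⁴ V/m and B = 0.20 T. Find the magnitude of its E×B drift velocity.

v_d ≈ 8.0×10⁴ m/s

The steady drift has the magnetic force balancing the electric force, so v_d = E/B.
v_d = 1.6×10⁴/0.20 = 8.0×10⁴ m/s.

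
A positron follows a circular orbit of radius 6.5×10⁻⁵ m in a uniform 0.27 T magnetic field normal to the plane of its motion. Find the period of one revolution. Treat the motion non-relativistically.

The cyclotron period depends only on m, q, B: T = 2πm/(|q|B).
T = 2π(9.109×10⁻³¹)/((1.602×10⁻¹⁹)(0.27)) ≈ 1.3×10⁻¹⁰ s.

T ≈ 1.3×10⁻¹⁰ s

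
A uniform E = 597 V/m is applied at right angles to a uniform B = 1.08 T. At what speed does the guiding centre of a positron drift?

v_d ≈ 553 m/s

The steady drift has the magnetic force balancing the electric force, so v_d = E/B.
v_d = 597/1.08 = 553 m/s.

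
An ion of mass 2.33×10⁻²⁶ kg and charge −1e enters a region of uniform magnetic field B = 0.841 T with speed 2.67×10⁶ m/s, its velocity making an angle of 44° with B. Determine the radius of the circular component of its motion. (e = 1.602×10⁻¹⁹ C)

v⊥ = v sinθ = 2.67×10⁶·sin44° ≈ 1.855×10⁶ m/s.
r = m v⊥/(|q|B) = (2.33×10⁻²⁶)(1.855×10⁶)/((1.602×10⁻¹⁹)(0.841)) ≈ 0.321 m.

r ≈ 0.321 m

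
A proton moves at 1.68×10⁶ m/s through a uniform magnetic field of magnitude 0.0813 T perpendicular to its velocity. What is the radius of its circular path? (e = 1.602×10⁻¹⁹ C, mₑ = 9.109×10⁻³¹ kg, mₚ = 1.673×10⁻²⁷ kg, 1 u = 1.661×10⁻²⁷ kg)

The magnetic force provides the centripetal force: |q|vB = mv²/r.
r = mv/(|q|B) = (1.673×10⁻²⁷)(1.68×10⁶)/((1.602×10⁻¹⁹)(0.0813)) ≈ 0.216 m.

r ≈ 0.216 m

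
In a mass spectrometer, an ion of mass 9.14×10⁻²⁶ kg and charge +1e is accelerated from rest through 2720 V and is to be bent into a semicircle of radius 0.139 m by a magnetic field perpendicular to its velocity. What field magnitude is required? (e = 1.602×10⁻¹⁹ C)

v = √(2|q|V/m) = √(2·1.602×10⁻¹⁹·2720/9.14×10⁻²⁶) ≈ 9.765×10⁴ m/s.
B = mv/(|q|r) = (9.14×10⁻²⁶)(9.765×10⁴)/((1.602×10⁻¹⁹)(0.139)) ≈ 0.401 T.

B ≈ 0.401 T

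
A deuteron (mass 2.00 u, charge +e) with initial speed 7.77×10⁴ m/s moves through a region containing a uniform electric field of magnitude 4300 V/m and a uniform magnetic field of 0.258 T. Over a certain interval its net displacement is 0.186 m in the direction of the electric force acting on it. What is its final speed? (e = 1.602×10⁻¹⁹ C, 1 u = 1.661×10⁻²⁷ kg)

v_f ≈ 2.88×10⁵ m/s

B does no work; ΔKE = |q|E d.
½mv_f² = ½mv₀² + |q|Ed = ½(3.322×10⁻²⁷)(7.77×10⁴)² + (1.602×10⁻¹⁹)(4300)(0.186) ≈ 1.003×10⁻¹⁷ J + 1.281×10⁻¹⁶ J ≈ 1.382×10⁻¹⁶ J.
v_f = √(2·1.382×10⁻¹⁶/3.322×10⁻²⁷) ≈ 2.88×10⁵ m/s.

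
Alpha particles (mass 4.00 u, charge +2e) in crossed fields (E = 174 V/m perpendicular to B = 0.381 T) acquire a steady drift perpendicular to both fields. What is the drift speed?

v_d ≈ 457 m/s

In crossed fields the guiding centre drifts at v_d = |E×B|/B² = E/B, independent of charge and mass.
v_d = 174/0.381 = 457 m/s.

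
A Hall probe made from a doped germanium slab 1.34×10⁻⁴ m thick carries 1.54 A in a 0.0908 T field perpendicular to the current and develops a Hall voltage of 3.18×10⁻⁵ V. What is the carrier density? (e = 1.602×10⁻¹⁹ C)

From V_H = IB/(n e t), n = IB/(V_H e t).
n = (1.54)(0.0908)/((3.18×10⁻⁵)(1.602×10⁻¹⁹)(1.34×10⁻⁴)) ≈ 2.05×10²⁶ m⁻³.

n ≈ 2.05×10²⁶ m⁻³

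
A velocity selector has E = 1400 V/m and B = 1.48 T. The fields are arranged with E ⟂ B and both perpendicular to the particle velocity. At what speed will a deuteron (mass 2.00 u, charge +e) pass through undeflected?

Zero net Lorentz force requires |qE| = |q v×B|, i.e. E = vB.
v = E/B = 1400/1.48 = 946 m/s.

v = 946 m/s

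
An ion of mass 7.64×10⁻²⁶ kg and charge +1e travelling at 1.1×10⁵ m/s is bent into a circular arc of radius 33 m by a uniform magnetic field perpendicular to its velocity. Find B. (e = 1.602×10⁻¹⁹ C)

B ≈ 1.6×10⁻³ T

From |q|vB = mv²/r, B = mv/(|q|r).
B = (7.64×10⁻²⁶)(1.1×10⁵)/((1.602×10⁻¹⁹)(33)) ≈ 1.6×10⁻³ T.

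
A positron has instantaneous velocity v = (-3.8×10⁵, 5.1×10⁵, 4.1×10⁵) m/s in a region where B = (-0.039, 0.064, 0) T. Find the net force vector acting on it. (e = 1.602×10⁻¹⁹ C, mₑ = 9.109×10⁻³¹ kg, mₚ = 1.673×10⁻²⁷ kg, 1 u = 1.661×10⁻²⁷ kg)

v×B = (-2.62×10⁴, -1.60×10⁴, -4430) N/C.
F = q v×B = (1.602×10⁻¹⁹ C)·(-2.62×10⁴, -1.60×10⁴, -4430) = (-4.20×10⁻¹⁵, -2.56×10⁻¹⁵, -7.10×10⁻¹⁶) N.

F ≈ (-4.20×10⁻¹⁵, -2.56×10⁻¹⁵, -7.10×10⁻¹⁶) N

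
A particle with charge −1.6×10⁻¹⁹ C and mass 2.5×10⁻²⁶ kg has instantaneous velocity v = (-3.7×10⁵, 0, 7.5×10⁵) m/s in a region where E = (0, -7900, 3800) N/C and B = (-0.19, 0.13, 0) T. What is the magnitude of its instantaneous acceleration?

|a| ≈ 1.18×10¹² m/s²

v×B = (-9.75×10⁴, -1.42×10⁵, -4.81×10⁴) N/C.
E + v×B = (-9.75×10⁴, -1.50×10⁵, -4.43×10⁴) N/C.
F = q(E + v×B) = (−1.6×10⁻¹⁹ C)·(-9.75×10⁴, -1.50×10⁵, -4.43×10⁴) = (1.56×10⁻¹⁴, 2.41×10⁻¹⁴, 7.09×10⁻¹⁵) N.
|a| = |F|/m = 2.954×10⁻¹⁴/2.5×10⁻²⁶ ≈ 1.18×10¹² m/s².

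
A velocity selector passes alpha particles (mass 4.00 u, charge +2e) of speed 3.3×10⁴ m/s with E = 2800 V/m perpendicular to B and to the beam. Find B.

Balance of forces in the selector: qE = qvB ⇒ B = E/v.
B = 2800/3.3×10⁴ = 0.085 T.

B = 0.085 T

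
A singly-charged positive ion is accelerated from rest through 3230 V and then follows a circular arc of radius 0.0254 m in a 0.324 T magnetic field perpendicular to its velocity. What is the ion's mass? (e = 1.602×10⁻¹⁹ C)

Combine |q|V = ½mv² and r = mv/(|q|B): eliminate v to get m = qB²r²/(2V).
m = (1.602×10⁻¹⁹)(0.324)²(0.0254)²/(2·3230) ≈ 1.68×10⁻²⁷ kg.

m ≈ 1.68×10⁻²⁷ kg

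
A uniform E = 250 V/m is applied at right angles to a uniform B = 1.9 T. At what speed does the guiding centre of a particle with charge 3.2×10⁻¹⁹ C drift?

v_d ≈ 130 m/s

The steady drift has the magnetic force balancing the electric force, so v_d = E/B.
v_d = 250/1.9 = 130 m/s.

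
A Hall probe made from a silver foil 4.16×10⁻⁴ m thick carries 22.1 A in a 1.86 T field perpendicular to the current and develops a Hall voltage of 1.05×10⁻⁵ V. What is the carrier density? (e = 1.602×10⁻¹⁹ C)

n ≈ 5.87×10²⁸ m⁻³

From V_H = IB/(n e t), n = IB/(V_H e t).
n = (22.1)(1.86)/((1.05×10⁻⁵)(1.602×10⁻¹⁹)(4.16×10⁻⁴)) ≈ 5.87×10²⁸ m⁻³.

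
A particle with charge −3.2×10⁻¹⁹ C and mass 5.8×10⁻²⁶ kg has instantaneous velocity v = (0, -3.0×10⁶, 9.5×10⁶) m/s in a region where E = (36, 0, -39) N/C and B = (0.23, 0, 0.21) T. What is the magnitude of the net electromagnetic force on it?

|F| ≈ 7.60×10⁻¹³ N

v×B = (-6.30×10⁵, 2.18×10⁶, 6.90×10⁵) N/C.
E + v×B = (-6.30×10⁵, 2.18×10⁶, 6.90×10⁵) N/C.
F = q(E + v×B) = (−3.2×10⁻¹⁹ C)·(-6.30×10⁵, 2.18×10⁶, 6.90×10⁵) = (2.02×10⁻¹³, -6.99×10⁻¹³, -2.21×10⁻¹³) N.
|F| = 7.60×10⁻¹³ N.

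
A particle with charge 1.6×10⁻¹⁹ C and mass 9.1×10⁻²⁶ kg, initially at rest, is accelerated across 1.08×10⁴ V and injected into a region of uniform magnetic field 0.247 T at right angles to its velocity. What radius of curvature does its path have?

Acceleration: |q|V = ½mv² ⇒ v = √(2|q|V/m) = √(2·1.6×10⁻¹⁹·1.08×10⁴/9.1×10⁻²⁶) ≈ 1.949×10⁵ m/s.
In the field: r = mv/(|q|B) = (9.1×10⁻²⁶)(1.949×10⁵)/((1.6×10⁻¹⁹)(0.247)) ≈ 0.449 m.

r ≈ 0.449 m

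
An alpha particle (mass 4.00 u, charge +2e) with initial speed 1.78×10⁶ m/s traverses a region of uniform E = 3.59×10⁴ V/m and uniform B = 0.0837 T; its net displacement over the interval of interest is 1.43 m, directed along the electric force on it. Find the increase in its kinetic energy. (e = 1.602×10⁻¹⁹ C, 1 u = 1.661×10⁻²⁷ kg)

ΔKE ≈ 1.64×10⁻¹⁴ J

The magnetic force is always ⟂ v and does no work; only the electric force changes KE.
ΔKE = F_E · d = |q|E d = (3.204×10⁻¹⁹)(3.59×10⁴)(1.43) ≈ 1.64×10⁻¹⁴ J.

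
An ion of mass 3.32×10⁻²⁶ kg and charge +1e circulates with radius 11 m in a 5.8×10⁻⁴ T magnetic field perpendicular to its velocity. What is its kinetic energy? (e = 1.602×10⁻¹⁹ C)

v = |q|Br/m, then KE = ½mv² = (qBr)²/(2m).
v = (1.602×10⁻¹⁹)(5.8×10⁻⁴)(11)/3.32×10⁻²⁶ ≈ 3.079×10⁴ m/s.
KE = ½(3.32×10⁻²⁶)(3.079×10⁴)² ≈ 1.6×10⁻¹⁷ J = 98 eV.

KE ≈ 98 eV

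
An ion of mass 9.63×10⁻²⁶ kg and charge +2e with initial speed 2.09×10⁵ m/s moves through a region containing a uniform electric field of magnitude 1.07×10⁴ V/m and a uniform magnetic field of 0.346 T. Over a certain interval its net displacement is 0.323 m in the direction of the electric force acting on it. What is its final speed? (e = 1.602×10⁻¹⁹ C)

B does no work; ΔKE = |q|E d.
½mv_f² = ½mv₀² + |q|Ed = ½(9.63×10⁻²⁶)(2.09×10⁵)² + (3.204×10⁻¹⁹)(1.07×10⁴)(0.323) ≈ 2.103×10⁻¹⁵ J + 1.107×10⁻¹⁵ J ≈ 3.211×10⁻¹⁵ J.
v_f = √(2·3.211×10⁻¹⁵/9.63×10⁻²⁶) ≈ 2.58×10⁵ m/s.

v_f ≈ 2.58×10⁵ m/s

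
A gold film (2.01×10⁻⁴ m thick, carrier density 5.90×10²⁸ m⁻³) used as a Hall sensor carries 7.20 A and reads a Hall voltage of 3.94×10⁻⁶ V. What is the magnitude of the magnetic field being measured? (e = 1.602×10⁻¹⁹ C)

From V_H = IB/(n e t), B = V_H n e t / I.
B = (3.94×10⁻⁶)(5.90×10²⁸)(1.602×10⁻¹⁹)(2.01×10⁻⁴)/7.20 ≈ 1.04 T.

B ≈ 1.04 T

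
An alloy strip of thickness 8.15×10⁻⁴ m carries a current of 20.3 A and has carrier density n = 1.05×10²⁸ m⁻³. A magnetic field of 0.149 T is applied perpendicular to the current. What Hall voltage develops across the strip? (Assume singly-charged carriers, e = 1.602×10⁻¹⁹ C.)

V_H = IB/(n e t).
V_H = (20.3)(0.149)/((1.05×10²⁸)(1.602×10⁻¹⁹)(8.15×10⁻⁴)) ≈ 2.21×10⁻⁶ V.

V_H ≈ 2.21×10⁻⁶ V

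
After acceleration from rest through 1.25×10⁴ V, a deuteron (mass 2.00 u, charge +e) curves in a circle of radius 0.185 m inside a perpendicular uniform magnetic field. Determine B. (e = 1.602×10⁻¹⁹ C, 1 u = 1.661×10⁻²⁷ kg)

v = √(2|q|V/m) = √(2·1.602×10⁻¹⁹·1.25×10⁴/3.322×10⁻²⁷) ≈ 1.098×10⁶ m/s.
B = mv/(|q|r) = (3.322×10⁻²⁷)(1.098×10⁶)/((1.602×10⁻¹⁹)(0.185)) ≈ 0.123 T.

B ≈ 0.123 T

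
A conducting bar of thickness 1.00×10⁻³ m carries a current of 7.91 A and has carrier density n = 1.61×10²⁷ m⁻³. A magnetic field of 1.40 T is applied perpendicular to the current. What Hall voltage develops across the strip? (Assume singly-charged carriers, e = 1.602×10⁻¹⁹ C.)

V_H = IB/(n e t).
V_H = (7.91)(1.40)/((1.61×10²⁷)(1.602×10⁻¹⁹)(1.00×10⁻³)) ≈ 4.29×10⁻⁵ V.

V_H ≈ 4.29×10⁻⁵ V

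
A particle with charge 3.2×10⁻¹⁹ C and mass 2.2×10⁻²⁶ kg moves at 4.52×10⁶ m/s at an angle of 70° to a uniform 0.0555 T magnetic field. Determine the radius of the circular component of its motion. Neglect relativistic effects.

r ≈ 5.26 m

v⊥ = v sinθ = 4.52×10⁶·sin70° ≈ 4.247×10⁶ m/s.
r = m v⊥/(|q|B) = (2.2×10⁻²⁶)(4.247×10⁶)/((3.2×10⁻¹⁹)(0.0555)) ≈ 5.26 m.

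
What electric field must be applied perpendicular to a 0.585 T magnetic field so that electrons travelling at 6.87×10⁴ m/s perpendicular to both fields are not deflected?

For straight-line motion qE = qvB, so E = vB.
E = 6.87×10⁴ × 0.585 = 4.02×10⁴ V/m.

E = 4.02×10⁴ V/m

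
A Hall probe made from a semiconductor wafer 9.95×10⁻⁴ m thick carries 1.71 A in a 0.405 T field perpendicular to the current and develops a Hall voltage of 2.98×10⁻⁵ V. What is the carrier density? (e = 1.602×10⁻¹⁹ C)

n ≈ 1.46×10²⁶ m⁻³

From V_H = IB/(n e t), n = IB/(V_H e t).
n = (1.71)(0.405)/((2.98×10⁻⁵)(1.602×10⁻¹⁹)(9.95×10⁻⁴)) ≈ 1.46×10²⁶ m⁻³.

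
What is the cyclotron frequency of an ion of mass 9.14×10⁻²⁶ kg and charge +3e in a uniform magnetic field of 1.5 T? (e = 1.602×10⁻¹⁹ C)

f ≈ 1.3×10⁶ Hz

f = |q|B/(2πm).
f = (4.806×10⁻¹⁹)(1.5)/(2π·9.14×10⁻²⁶) ≈ 1.3×10⁶ Hz.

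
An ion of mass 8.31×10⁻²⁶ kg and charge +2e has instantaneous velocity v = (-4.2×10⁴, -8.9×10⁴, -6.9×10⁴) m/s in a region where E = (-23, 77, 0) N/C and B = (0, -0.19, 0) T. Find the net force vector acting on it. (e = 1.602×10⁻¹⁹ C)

v×B = (-1.31×10⁴, 0, 7980) N/C.
E + v×B = (-1.31×10⁴, 77.0, 7980) N/C.
F = q(E + v×B) = (3.204×10⁻¹⁹ C)·(-1.31×10⁴, 77.0, 7980) = (-4.21×10⁻¹⁵, 2.47×10⁻¹⁷, 2.56×10⁻¹⁵) N.

F ≈ (-4.21×10⁻¹⁵, 2.47×10⁻¹⁷, 2.56×10⁻¹⁵) N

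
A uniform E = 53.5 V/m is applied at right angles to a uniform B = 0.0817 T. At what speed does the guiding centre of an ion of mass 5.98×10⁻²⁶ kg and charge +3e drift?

The steady drift has the magnetic force balancing the electric force, so v_d = E/B.
v_d = 53.5/0.0817 = 655 m/s.

v_d ≈ 655 m/s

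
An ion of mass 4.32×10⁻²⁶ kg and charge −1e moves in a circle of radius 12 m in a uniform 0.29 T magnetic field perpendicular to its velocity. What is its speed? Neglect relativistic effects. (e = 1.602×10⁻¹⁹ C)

From |q|vB = mv²/r, v = |q|Br/m.
v = (1.602×10⁻¹⁹)(0.29)(12)/4.32×10⁻²⁶ ≈ 1.3×10⁷ m/s.

v ≈ 1.3×10⁷ m/s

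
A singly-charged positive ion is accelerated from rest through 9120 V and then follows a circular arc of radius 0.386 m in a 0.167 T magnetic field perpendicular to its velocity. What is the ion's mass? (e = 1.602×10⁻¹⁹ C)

Combine |q|V = ½mv² and r = mv/(|q|B): eliminate v to get m = qB²r²/(2V).
m = (1.602×10⁻¹⁹)(0.167)²(0.386)²/(2·9120) ≈ 3.65×10⁻²⁶ kg.

m ≈ 3.65×10⁻²⁶ kg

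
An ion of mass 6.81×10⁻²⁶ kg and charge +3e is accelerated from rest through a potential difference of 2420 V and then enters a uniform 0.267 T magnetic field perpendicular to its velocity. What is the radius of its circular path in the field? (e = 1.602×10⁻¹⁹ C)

r ≈ 0.0981 m

Acceleration: |q|V = ½mv² ⇒ v = √(2|q|V/m) = √(2·4.806×10⁻¹⁹·2420/6.81×10⁻²⁶) ≈ 1.848×10⁵ m/s.
In the field: r = mv/(|q|B) = (6.81×10⁻²⁶)(1.848×10⁵)/((4.806×10⁻¹⁹)(0.267)) ≈ 0.0981 m.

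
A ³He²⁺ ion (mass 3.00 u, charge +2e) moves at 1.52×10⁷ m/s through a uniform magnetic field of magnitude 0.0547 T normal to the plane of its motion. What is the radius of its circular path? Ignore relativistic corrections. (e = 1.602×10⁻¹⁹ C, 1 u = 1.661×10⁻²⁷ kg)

The magnetic force provides the centripetal force: |q|vB = mv²/r.
r = mv/(|q|B) = (4.983×10⁻²⁷)(1.52×10⁷)/((3.204×10⁻¹⁹)(0.0547)) ≈ 4.32 m.

r ≈ 4.32 m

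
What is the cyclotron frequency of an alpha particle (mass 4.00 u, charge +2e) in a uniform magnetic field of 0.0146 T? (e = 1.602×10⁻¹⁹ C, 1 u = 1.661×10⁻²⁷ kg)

f ≈ 1.12×10⁵ Hz

f = |q|B/(2πm).
f = (3.204×10⁻¹⁹)(0.0146)/(2π·6.644×10⁻²⁷) ≈ 1.12×10⁵ Hz.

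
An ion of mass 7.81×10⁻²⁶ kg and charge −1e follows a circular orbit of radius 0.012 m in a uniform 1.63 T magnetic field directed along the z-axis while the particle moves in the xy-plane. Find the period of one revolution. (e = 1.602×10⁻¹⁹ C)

The cyclotron period depends only on m, q, B: T = 2πm/(|q|B).
T = 2π(7.81×10⁻²⁶)/((1.602×10⁻¹⁹)(1.63)) ≈ 1.88×10⁻⁶ s.

T ≈ 1.88×10⁻⁶ s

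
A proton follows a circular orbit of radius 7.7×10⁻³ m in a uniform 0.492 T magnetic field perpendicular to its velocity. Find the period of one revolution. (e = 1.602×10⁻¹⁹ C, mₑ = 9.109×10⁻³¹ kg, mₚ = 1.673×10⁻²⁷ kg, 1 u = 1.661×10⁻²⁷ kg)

T ≈ 1.33×10⁻⁷ s

The cyclotron period depends only on m, q, B: T = 2πm/(|q|B).
T = 2π(1.673×10⁻²⁷)/((1.602×10⁻¹⁹)(0.492)) ≈ 1.33×10⁻⁷ s.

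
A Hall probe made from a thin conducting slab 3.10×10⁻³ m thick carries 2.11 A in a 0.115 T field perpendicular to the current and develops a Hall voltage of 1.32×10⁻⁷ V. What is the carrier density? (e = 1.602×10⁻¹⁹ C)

From V_H = IB/(n e t), n = IB/(V_H e t).
n = (2.11)(0.115)/((1.32×10⁻⁷)(1.602×10⁻¹⁹)(3.10×10⁻³)) ≈ 3.70×10²⁷ m⁻³.

n ≈ 3.70×10²⁷ m⁻³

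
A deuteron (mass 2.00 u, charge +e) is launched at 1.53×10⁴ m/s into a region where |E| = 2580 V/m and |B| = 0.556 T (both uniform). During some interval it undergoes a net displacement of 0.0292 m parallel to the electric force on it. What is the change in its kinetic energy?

The magnetic force is always ⟂ v and does no work; only the electric force changes KE.
ΔKE = F_E · d = |q|E d = (1.602×10⁻¹⁹)(2580)(0.0292) ≈ 1.21×10⁻¹⁷ J.

ΔKE ≈ 1.21×10⁻¹⁷ J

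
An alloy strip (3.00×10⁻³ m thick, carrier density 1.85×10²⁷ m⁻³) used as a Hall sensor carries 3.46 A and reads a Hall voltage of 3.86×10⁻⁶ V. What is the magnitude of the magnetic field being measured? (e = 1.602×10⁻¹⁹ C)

From V_H = IB/(n e t), B = V_H n e t / I.
B = (3.86×10⁻⁶)(1.85×10²⁷)(1.602×10⁻¹⁹)(3.00×10⁻³)/3.46 ≈ 0.992 T.

B ≈ 0.992 T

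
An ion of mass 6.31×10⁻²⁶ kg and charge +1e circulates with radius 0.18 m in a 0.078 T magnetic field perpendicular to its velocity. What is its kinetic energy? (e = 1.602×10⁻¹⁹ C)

v = |q|Br/m, then KE = ½mv² = (qBr)²/(2m).
v = (1.602×10⁻¹⁹)(0.078)(0.18)/6.31×10⁻²⁶ ≈ 3.565×10⁴ m/s.
KE = ½(6.31×10⁻²⁶)(3.565×10⁴)² ≈ 4.0×10⁻¹⁷ J = 250 eV.

KE ≈ 250 eV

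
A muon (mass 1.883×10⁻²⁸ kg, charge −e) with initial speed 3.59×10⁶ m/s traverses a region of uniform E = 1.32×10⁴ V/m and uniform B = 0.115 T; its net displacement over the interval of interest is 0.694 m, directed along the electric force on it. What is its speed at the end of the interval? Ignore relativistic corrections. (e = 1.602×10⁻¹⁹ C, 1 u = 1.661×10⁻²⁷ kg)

B does no work; ΔKE = |q|E d.
½mv_f² = ½mv₀² + |q|Ed = ½(1.883×10⁻²⁸)(3.59×10⁶)² + (1.602×10⁻¹⁹)(1.32×10⁴)(0.694) ≈ 1.213×10⁻¹⁵ J + 1.468×10⁻¹⁵ J ≈ 2.681×10⁻¹⁵ J.
v_f = √(2·2.681×10⁻¹⁵/1.883×10⁻²⁸) ≈ 5.34×10⁶ m/s.

v_f ≈ 5.34×10⁶ m/s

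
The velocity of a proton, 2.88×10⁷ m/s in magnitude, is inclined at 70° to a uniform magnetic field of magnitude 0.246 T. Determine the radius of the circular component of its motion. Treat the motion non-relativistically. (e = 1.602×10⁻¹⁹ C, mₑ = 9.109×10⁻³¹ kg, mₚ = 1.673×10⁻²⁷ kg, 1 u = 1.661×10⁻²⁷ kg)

v⊥ = v sinθ = 2.88×10⁷·sin70° ≈ 2.706×10⁷ m/s.
r = m v⊥/(|q|B) = (1.673×10⁻²⁷)(2.706×10⁷)/((1.602×10⁻¹⁹)(0.246)) ≈ 1.15 m.

r ≈ 1.15 m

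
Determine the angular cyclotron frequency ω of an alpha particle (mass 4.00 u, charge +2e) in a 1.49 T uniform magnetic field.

ω = |q|B/m.
ω = (3.204×10⁻¹⁹)(1.49)/6.644×10⁻²⁷ ≈ 7.19×10⁷ rad/s.

ω ≈ 7.19×10⁷ rad/s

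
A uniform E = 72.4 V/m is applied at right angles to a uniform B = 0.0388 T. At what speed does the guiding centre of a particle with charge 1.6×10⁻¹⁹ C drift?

The steady drift has the magnetic force balancing the electric force, so v_d = E/B.
v_d = 72.4/0.0388 = 1870 m/s.

v_d ≈ 1870 m/s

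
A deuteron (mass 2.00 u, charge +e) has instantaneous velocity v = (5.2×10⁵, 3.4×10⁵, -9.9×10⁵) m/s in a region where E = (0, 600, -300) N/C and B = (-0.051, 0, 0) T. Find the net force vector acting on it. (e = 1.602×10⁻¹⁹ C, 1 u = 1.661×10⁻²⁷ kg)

v×B = (0, 5.05×10⁴, 1.73×10⁴) N/C.
E + v×B = (0, 5.11×10⁴, 1.70×10⁴) N/C.
F = q(E + v×B) = (1.602×10⁻¹⁹ C)·(0, 5.11×10⁴, 1.70×10⁴) = (0, 8.18×10⁻¹⁵, 2.73×10⁻¹⁵) N.

F ≈ (0, 8.18×10⁻¹⁵, 2.73×10⁻¹⁵) N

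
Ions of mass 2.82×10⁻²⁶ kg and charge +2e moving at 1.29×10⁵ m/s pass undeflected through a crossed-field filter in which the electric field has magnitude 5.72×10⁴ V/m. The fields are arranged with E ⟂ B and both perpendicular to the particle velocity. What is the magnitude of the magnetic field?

B = 0.443 T

Balance of forces in the selector: qE = qvB ⇒ B = E/v.
B = 5.72×10⁴/1.29×10⁵ = 0.443 T.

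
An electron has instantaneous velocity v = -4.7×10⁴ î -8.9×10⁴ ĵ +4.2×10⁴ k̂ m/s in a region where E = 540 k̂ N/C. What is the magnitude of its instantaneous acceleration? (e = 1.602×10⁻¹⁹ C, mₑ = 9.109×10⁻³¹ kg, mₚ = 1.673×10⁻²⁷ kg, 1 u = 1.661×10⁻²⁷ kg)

Only an electric field acts, so F = qE = (−1.602×10⁻¹⁹ C)·(0, 0, 540) = (0, 0, -8.65×10⁻¹⁷) N.
|a| = |F|/m = 8.651×10⁻¹⁷/9.109×10⁻³¹ ≈ 9.50×10¹³ m/s².

|a| ≈ 9.50×10¹³ m/s²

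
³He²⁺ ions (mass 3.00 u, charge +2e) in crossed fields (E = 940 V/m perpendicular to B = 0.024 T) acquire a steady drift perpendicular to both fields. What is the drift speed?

In crossed fields the guiding centre drifts at v_d = |E×B|/B² = E/B, independent of charge and mass.
v_d = 940/0.024 = 3.9×10⁴ m/s.

v_d ≈ 3.9×10⁴ m/s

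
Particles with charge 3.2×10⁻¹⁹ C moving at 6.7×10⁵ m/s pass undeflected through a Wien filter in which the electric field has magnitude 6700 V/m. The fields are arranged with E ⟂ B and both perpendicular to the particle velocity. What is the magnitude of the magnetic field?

B = 0.010 T

Balance of forces in the selector: qE = qvB ⇒ B = E/v.
B = 6700/6.7×10⁵ = 0.010 T.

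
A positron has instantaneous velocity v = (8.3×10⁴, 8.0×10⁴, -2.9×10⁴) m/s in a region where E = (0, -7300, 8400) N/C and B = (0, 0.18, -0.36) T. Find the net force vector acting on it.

v×B = (-2.36×10⁴, 2.99×10⁴, 1.49×10⁴) N/C.
E + v×B = (-2.36×10⁴, 2.26×10⁴, 2.33×10⁴) N/C.
F = q(E + v×B) = (1.602×10⁻¹⁹ C)·(-2.36×10⁴, 2.26×10⁴, 2.33×10⁴) = (-3.78×10⁻¹⁵, 3.62×10⁻¹⁵, 3.74×10⁻¹⁵) N.

F ≈ (-3.78×10⁻¹⁵, 3.62×10⁻¹⁵, 3.74×10⁻¹⁵) N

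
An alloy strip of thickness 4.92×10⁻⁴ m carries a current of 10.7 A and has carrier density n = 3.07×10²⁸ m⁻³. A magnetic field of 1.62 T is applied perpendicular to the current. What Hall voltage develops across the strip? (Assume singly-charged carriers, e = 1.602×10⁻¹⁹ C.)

V_H = IB/(n e t).
V_H = (10.7)(1.62)/((3.07×10²⁸)(1.602×10⁻¹⁹)(4.92×10⁻⁴)) ≈ 7.16×10⁻⁶ V.

V_H ≈ 7.16×10⁻⁶ V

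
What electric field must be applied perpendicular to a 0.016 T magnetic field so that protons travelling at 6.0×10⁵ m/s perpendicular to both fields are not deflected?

For straight-line motion qE = qvB, so E = vB.
E = 6.0×10⁵ × 0.016 = 9600 V/m.

E = 9600 V/m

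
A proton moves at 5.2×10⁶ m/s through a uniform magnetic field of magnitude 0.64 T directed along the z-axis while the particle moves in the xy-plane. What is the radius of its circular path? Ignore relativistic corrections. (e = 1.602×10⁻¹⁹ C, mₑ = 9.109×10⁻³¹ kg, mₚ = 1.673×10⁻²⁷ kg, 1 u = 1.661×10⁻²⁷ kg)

The magnetic force provides the centripetal force: |q|vB = mv²/r.
r = mv/(|q|B) = (1.673×10⁻²⁷)(5.2×10⁶)/((1.602×10⁻¹⁹)(0.64)) ≈ 0.085 m.

r ≈ 0.085 m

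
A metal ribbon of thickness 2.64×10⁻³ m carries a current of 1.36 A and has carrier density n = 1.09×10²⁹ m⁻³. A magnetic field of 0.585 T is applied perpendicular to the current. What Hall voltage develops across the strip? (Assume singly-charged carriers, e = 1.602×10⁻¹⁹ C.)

V_H = IB/(n e t).
V_H = (1.36)(0.585)/((1.09×10²⁹)(1.602×10⁻¹⁹)(2.64×10⁻³)) ≈ 1.73×10⁻⁸ V.

V_H ≈ 1.73×10⁻⁸ V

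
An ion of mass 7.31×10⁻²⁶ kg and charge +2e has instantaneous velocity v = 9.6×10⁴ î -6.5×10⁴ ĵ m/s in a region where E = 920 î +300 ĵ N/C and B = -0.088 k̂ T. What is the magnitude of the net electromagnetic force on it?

|F| ≈ 3.52×10⁻¹⁵ N

v×B = (5720, 8450, 0) N/C.
E + v×B = (6640, 8750, 0) N/C.
F = q(E + v×B) = (3.204×10⁻¹⁹ C)·(6640, 8750, 0) = (2.13×10⁻¹⁵, 2.80×10⁻¹⁵, 0) N.
|F| = 3.52×10⁻¹⁵ N.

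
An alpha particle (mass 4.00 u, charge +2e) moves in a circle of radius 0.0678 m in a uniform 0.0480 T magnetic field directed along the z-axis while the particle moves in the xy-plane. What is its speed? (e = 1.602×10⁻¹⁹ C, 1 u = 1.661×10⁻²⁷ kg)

v ≈ 1.57×10⁵ m/s

From |q|vB = mv²/r, v = |q|Br/m.
v = (3.204×10⁻¹⁹)(0.0480)(0.0678)/6.644×10⁻²⁷ ≈ 1.57×10⁵ m/s.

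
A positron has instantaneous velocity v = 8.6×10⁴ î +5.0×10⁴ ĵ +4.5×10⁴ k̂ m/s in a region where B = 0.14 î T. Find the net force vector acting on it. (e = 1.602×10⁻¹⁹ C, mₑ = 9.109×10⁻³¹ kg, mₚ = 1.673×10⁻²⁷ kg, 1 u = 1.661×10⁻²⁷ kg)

v×B = (0, 6300, -7000) N/C.
F = q v×B = (1.602×10⁻¹⁹ C)·(0, 6300, -7000) = (0, 1.01×10⁻¹⁵, -1.12×10⁻¹⁵) N.

F ≈ (0, 1.01×10⁻¹⁵, -1.12×10⁻¹⁵) N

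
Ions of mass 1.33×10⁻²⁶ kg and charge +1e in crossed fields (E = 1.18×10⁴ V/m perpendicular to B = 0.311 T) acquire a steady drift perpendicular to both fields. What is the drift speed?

v_d ≈ 3.79×10⁴ m/s

In crossed fields the guiding centre drifts at v_d = |E×B|/B² = E/B, independent of charge and mass.
v_d = 1.18×10⁴/0.311 = 3.79×10⁴ m/s.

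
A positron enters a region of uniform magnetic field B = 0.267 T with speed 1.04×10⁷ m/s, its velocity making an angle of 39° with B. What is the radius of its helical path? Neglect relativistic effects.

v⊥ = v sinθ = 1.04×10⁷·sin39° ≈ 6.545×10⁶ m/s.
r = m v⊥/(|q|B) = (9.109×10⁻³¹)(6.545×10⁶)/((1.602×10⁻¹⁹)(0.267)) ≈ 1.39×10⁻⁴ m.

r ≈ 1.39×10⁻⁴ m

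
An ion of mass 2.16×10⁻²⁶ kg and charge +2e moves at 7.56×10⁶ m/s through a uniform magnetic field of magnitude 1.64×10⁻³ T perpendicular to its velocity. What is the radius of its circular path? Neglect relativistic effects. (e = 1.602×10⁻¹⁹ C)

r ≈ 311 m

The magnetic force provides the centripetal force: |q|vB = mv²/r.
r = mv/(|q|B) = (2.16×10⁻²⁶)(7.56×10⁶)/((3.204×10⁻¹⁹)(1.64×10⁻³)) ≈ 311 m.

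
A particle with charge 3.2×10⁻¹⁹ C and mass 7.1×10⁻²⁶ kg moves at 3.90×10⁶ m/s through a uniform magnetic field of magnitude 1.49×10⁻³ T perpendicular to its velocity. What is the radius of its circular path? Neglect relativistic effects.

The magnetic force provides the centripetal force: |q|vB = mv²/r.
r = mv/(|q|B) = (7.1×10⁻²⁶)(3.90×10⁶)/((3.2×10⁻¹⁹)(1.49×10⁻³)) ≈ 581 m.

r ≈ 581 m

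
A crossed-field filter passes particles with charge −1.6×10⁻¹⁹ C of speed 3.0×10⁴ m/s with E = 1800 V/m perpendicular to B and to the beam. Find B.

B = 0.060 T

Balance of forces in the selector: qE = qvB ⇒ B = E/v.
B = 1800/3.0×10⁴ = 0.060 T.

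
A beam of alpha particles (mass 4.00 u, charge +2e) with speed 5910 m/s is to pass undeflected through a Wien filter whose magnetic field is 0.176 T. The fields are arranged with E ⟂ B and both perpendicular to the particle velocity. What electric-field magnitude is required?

For straight-line motion qE = qvB, so E = vB.
E = 5910 × 0.176 = 1040 V/m.

E = 1040 V/m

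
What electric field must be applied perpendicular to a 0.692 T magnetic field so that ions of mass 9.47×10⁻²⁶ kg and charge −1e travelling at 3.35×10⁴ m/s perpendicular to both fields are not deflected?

E = 2.32×10⁴ V/m

For straight-line motion qE = qvB, so E = vB.
E = 3.35×10⁴ × 0.692 = 2.32×10⁴ V/m.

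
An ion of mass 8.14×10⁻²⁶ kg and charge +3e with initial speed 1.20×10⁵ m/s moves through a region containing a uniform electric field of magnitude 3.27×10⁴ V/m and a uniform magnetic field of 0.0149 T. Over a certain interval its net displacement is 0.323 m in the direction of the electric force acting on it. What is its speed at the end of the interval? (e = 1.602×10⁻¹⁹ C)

B does no work; ΔKE = |q|E d.
½mv_f² = ½mv₀² + |q|Ed = ½(8.14×10⁻²⁶)(1.20×10⁵)² + (4.806×10⁻¹⁹)(3.27×10⁴)(0.323) ≈ 5.861×10⁻¹⁶ J + 5.076×10⁻¹⁵ J ≈ 5.662×10⁻¹⁵ J.
v_f = √(2·5.662×10⁻¹⁵/8.14×10⁻²⁶) ≈ 3.73×10⁵ m/s.

v_f ≈ 3.73×10⁵ m/s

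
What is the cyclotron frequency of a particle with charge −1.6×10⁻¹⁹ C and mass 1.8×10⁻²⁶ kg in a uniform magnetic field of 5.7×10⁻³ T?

f = |q|B/(2πm).
f = (1.6×10⁻¹⁹)(5.7×10⁻³)/(2π·1.8×10⁻²⁶) ≈ 8100 Hz.

f ≈ 8100 Hz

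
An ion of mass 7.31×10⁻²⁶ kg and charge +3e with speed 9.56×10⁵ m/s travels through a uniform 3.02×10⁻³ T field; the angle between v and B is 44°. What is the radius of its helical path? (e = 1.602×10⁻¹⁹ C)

v⊥ = v sinθ = 9.56×10⁵·sin44° ≈ 6.641×10⁵ m/s.
r = m v⊥/(|q|B) = (7.31×10⁻²⁶)(6.641×10⁵)/((4.806×10⁻¹⁹)(3.02×10⁻³)) ≈ 33.4 m.

r ≈ 33.4 m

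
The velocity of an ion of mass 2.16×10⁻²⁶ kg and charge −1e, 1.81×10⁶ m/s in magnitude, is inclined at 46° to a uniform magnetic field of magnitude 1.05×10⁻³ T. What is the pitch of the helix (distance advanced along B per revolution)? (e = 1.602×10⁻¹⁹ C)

p ≈ 1010 m

v∥ = v cosθ = 1.81×10⁶·cos46° ≈ 1.257×10⁶ m/s.
T = 2πm/(|q|B) = 2π(2.16×10⁻²⁶)/((1.602×10⁻¹⁹)(1.05×10⁻³)) ≈ 8.068×10⁻⁴ s.
pitch = v∥ T = (1.257×10⁶)(8.068×10⁻⁴) ≈ 1010 m.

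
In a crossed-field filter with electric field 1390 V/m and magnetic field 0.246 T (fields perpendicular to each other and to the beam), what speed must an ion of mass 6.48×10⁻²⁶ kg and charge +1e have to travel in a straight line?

For undeflected motion the electric and magnetic forces balance: qE = qvB.
v = E/B = 1390/0.246 = 5650 m/s.
The result is independent of the particle's charge and mass.

v = 5650 m/s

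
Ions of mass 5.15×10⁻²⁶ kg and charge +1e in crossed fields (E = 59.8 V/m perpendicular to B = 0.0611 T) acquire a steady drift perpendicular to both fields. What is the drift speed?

In crossed fields the guiding centre drifts at v_d = |E×B|/B² = E/B, independent of charge and mass.
v_d = 59.8/0.0611 = 979 m/s.

v_d ≈ 979 m/s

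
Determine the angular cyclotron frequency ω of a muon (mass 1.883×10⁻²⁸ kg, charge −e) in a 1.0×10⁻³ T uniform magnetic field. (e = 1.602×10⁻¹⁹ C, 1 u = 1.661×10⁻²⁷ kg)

ω ≈ 8.5×10⁵ rad/s

ω = |q|B/m.
ω = (1.602×10⁻¹⁹)(1.0×10⁻³)/1.883×10⁻²⁸ ≈ 8.5×10⁵ rad/s.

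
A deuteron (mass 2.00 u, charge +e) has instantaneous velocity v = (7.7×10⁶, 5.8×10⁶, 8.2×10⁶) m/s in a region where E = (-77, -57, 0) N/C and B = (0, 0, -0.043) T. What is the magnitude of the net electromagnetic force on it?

v×B = (-2.49×10⁵, 3.31×10⁵, 0) N/C.
E + v×B = (-2.49×10⁵, 3.31×10⁵, 0) N/C.
F = q(E + v×B) = (1.602×10⁻¹⁹ C)·(-2.49×10⁵, 3.31×10⁵, 0) = (-4.00×10⁻¹⁴, 5.30×10⁻¹⁴, 0) N.
|F| = 6.64×10⁻¹⁴ N.

|F| ≈ 6.64×10⁻¹⁴ N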